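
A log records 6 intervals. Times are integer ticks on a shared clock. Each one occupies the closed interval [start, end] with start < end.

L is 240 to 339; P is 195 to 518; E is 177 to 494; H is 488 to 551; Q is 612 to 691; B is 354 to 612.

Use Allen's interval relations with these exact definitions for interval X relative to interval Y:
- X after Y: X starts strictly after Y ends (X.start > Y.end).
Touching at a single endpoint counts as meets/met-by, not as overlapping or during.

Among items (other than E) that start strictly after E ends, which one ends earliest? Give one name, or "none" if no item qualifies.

Q

Target E = [177, 494].
B [354, 612] → overlapped-by → excluded.
H [488, 551] → overlapped-by → excluded.
L [240, 339] → during → excluded.
P [195, 518] → overlapped-by → excluded.
Q [612, 691] → after → candidate.
Among candidates, earliest end is 691 → Q.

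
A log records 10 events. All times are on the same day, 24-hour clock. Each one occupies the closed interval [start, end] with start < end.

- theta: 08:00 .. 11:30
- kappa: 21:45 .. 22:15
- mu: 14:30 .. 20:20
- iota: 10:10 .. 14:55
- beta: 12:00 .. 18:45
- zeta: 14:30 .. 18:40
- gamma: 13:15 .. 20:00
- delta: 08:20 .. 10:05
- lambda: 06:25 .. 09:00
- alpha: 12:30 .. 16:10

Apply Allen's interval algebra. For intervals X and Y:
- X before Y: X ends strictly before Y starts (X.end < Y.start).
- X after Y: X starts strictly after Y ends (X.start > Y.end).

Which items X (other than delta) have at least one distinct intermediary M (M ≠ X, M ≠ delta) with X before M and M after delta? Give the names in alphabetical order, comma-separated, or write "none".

Target delta = [08:20, 10:05].
Intermediaries M with M after delta: alpha, beta, gamma, iota, kappa, mu, zeta.
Via alpha — items with X before alpha: lambda, theta.
Via beta — items with X before beta: lambda, theta.
Via gamma — items with X before gamma: lambda, theta.
Via iota — items with X before iota: lambda.
Via kappa — items with X before kappa: alpha, beta, gamma, iota, lambda, mu, theta, zeta.
Via mu — items with X before mu: lambda, theta.
Via zeta — items with X before zeta: lambda, theta.
Union: alpha, beta, gamma, iota, lambda, mu, theta, zeta.

alpha, beta, gamma, iota, lambda, mu, theta, zeta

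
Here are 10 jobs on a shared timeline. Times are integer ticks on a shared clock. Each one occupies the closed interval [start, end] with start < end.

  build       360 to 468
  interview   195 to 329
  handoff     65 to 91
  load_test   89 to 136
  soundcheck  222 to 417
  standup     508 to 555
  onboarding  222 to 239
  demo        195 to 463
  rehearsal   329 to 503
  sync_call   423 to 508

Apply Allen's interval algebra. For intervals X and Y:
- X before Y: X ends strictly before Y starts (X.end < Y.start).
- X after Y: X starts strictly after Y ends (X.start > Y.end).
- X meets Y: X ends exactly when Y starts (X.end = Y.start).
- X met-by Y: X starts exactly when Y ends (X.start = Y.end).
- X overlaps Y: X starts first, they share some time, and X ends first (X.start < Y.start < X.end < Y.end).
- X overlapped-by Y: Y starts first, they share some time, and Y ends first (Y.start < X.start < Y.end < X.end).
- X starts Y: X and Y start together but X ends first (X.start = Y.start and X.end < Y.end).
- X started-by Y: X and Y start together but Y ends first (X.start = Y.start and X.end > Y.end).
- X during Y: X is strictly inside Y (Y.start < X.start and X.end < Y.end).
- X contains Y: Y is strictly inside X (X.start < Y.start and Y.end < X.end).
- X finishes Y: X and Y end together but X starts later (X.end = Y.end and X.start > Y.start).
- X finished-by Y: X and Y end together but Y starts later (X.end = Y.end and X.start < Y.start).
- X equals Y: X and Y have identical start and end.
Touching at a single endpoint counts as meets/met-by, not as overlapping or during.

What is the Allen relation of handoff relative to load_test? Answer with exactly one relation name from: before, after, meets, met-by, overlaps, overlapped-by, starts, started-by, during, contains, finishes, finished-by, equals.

handoff = [65, 91]; load_test = [89, 136].
Compare endpoints: handoff.start < load_test.start, handoff.start < load_test.end, handoff.end > load_test.start, handoff.end < load_test.end.
That pattern is 'overlaps'.

overlaps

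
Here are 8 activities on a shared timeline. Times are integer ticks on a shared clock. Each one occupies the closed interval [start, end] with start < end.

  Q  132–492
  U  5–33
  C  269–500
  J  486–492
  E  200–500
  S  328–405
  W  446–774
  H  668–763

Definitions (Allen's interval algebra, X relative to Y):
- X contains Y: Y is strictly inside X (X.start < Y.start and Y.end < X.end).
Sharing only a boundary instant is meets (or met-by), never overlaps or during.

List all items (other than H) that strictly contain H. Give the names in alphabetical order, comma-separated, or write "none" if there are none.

W

Target H = [668, 763].
C [269, 500] → before → no.
E [200, 500] → before → no.
J [486, 492] → before → no.
Q [132, 492] → before → no.
S [328, 405] → before → no.
U [5, 33] → before → no.
W [446, 774] → contains → yes.
Result: W.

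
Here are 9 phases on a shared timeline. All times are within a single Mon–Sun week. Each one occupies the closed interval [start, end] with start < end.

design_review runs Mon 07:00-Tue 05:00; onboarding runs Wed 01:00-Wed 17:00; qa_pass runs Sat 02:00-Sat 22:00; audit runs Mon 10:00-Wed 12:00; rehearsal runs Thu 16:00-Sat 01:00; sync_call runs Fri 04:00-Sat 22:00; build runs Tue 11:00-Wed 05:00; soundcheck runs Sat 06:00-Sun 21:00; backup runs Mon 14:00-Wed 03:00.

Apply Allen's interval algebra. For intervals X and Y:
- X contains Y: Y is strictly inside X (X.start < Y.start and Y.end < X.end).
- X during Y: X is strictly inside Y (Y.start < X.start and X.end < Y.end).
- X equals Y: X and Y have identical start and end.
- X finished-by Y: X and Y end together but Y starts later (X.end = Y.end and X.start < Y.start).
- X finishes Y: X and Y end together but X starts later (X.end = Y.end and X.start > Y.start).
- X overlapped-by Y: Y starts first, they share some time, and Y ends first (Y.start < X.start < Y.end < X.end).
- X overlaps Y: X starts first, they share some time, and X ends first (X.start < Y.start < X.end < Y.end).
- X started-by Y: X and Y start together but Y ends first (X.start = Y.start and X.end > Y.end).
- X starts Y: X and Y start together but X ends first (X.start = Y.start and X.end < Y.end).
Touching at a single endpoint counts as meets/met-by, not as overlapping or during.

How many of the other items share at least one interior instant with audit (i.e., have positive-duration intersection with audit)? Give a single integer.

Target audit = [Mon 10:00, Wed 12:00].
backup [Mon 14:00, Wed 03:00] → during → counts.
build [Tue 11:00, Wed 05:00] → during → counts.
design_review [Mon 07:00, Tue 05:00] → overlaps → counts.
onboarding [Wed 01:00, Wed 17:00] → overlapped-by → counts.
qa_pass [Sat 02:00, Sat 22:00] → after → no.
rehearsal [Thu 16:00, Sat 01:00] → after → no.
soundcheck [Sat 06:00, Sun 21:00] → after → no.
sync_call [Fri 04:00, Sat 22:00] → after → no.
Total: 4.

4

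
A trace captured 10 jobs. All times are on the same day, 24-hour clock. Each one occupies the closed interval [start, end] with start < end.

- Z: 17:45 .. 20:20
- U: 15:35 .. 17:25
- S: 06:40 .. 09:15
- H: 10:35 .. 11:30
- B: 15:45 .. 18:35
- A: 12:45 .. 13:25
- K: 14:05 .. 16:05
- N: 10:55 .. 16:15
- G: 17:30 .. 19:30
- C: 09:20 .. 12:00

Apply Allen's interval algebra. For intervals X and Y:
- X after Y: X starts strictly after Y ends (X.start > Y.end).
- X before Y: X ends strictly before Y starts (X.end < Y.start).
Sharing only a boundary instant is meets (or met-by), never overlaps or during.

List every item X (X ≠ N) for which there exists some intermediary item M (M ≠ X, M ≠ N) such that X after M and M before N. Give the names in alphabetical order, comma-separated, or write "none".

A, B, C, G, H, K, U, Z

Target N = [10:55, 16:15].
Intermediaries M with M before N: S.
Via S — items with X after S: A, B, C, G, H, K, U, Z.
Union: A, B, C, G, H, K, U, Z.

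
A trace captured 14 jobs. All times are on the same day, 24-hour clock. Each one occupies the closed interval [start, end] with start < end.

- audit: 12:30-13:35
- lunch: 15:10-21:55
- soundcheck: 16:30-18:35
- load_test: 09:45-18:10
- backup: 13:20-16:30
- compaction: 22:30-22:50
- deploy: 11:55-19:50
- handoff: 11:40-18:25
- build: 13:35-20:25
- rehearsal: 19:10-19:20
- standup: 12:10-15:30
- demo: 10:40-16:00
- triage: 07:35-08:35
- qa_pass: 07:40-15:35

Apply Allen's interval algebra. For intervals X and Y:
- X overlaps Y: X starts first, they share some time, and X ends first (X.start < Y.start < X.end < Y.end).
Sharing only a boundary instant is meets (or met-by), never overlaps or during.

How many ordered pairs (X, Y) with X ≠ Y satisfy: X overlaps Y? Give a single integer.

Checking all 182 ordered pairs for relation 'overlaps'; matching pairs in alphabetical order:
(audit, backup): audit overlaps backup ✓
(backup, build): backup overlaps build ✓
(backup, lunch): backup overlaps lunch ✓
(build, lunch): build overlaps lunch ✓
(demo, backup): demo overlaps backup ✓
(demo, build): demo overlaps build ✓
(demo, deploy): demo overlaps deploy ✓
(demo, handoff): demo overlaps handoff ✓
(demo, lunch): demo overlaps lunch ✓
(deploy, build): deploy overlaps build ✓
(deploy, lunch): deploy overlaps lunch ✓
(handoff, build): handoff overlaps build ✓
(handoff, deploy): handoff overlaps deploy ✓
(handoff, lunch): handoff overlaps lunch ✓
(handoff, soundcheck): handoff overlaps soundcheck ✓
(load_test, build): load_test overlaps build ✓
(load_test, deploy): load_test overlaps deploy ✓
(load_test, handoff): load_test overlaps handoff ✓
(load_test, lunch): load_test overlaps lunch ✓
(load_test, soundcheck): load_test overlaps soundcheck ✓
(qa_pass, backup): qa_pass overlaps backup ✓
(qa_pass, build): qa_pass overlaps build ✓
(qa_pass, demo): qa_pass overlaps demo ✓
(qa_pass, deploy): qa_pass overlaps deploy ✓
... plus 7 further pairs not listed.
Count: 31.

31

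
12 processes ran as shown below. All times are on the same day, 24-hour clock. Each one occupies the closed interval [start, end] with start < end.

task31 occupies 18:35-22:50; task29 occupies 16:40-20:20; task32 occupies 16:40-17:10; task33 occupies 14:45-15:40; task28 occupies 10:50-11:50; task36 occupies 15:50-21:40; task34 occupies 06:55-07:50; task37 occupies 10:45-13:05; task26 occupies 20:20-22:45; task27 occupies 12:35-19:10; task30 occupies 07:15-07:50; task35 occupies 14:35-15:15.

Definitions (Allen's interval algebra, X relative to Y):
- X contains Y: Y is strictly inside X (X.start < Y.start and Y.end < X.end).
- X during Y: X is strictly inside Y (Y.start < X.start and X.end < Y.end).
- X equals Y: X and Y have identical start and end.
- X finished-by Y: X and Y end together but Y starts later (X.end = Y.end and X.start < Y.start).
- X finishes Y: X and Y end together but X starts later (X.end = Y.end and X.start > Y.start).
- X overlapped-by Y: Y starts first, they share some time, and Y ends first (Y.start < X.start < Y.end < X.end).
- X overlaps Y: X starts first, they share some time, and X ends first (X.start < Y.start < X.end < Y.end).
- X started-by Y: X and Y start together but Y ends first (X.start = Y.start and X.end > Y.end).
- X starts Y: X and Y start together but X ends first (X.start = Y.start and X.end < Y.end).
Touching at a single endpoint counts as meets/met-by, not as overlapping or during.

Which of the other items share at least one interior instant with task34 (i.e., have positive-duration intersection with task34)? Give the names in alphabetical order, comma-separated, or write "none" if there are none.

task30

Target task34 = [06:55, 07:50].
task26 [20:20, 22:45] → after → no.
task27 [12:35, 19:10] → after → no.
task28 [10:50, 11:50] → after → no.
task29 [16:40, 20:20] → after → no.
task30 [07:15, 07:50] → finishes → yes.
task31 [18:35, 22:50] → after → no.
task32 [16:40, 17:10] → after → no.
task33 [14:45, 15:40] → after → no.
task35 [14:35, 15:15] → after → no.
task36 [15:50, 21:40] → after → no.
task37 [10:45, 13:05] → after → no.
Result: task30.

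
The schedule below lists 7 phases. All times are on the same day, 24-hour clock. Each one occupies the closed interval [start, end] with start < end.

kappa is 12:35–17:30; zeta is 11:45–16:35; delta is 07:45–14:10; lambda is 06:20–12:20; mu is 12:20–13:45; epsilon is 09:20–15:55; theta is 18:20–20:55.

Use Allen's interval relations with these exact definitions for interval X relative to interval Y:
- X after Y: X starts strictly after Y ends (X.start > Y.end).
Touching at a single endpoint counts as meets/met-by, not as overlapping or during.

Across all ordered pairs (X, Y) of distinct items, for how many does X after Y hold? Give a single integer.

7

Checking all 42 ordered pairs for relation 'after'; matching pairs in alphabetical order:
(kappa, lambda): kappa after lambda ✓
(theta, delta): theta after delta ✓
(theta, epsilon): theta after epsilon ✓
(theta, kappa): theta after kappa ✓
(theta, lambda): theta after lambda ✓
(theta, mu): theta after mu ✓
(theta, zeta): theta after zeta ✓
Count: 7.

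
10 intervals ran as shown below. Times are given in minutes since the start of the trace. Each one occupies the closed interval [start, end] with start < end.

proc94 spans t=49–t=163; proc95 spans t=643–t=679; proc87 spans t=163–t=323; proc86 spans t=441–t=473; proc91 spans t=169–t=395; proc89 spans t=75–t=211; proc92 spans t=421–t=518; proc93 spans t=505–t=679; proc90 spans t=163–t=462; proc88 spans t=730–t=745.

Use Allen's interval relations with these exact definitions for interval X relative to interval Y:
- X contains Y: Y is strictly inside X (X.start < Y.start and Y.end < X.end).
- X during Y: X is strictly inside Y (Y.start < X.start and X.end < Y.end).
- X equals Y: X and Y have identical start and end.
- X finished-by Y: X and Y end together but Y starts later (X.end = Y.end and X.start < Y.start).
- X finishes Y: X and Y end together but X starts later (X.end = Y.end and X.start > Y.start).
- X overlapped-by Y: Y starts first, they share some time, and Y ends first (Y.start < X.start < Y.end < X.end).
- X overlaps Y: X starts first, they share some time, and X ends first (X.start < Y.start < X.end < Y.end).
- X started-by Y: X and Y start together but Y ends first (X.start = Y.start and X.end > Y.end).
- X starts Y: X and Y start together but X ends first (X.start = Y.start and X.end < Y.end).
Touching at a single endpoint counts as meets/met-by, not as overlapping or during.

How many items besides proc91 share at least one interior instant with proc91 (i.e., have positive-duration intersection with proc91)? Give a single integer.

3

Target proc91 = [t=169, t=395].
proc86 [t=441, t=473] → after → no.
proc87 [t=163, t=323] → overlaps → counts.
proc88 [t=730, t=745] → after → no.
proc89 [t=75, t=211] → overlaps → counts.
proc90 [t=163, t=462] → contains → counts.
proc92 [t=421, t=518] → after → no.
proc93 [t=505, t=679] → after → no.
proc94 [t=49, t=163] → before → no.
proc95 [t=643, t=679] → after → no.
Total: 3.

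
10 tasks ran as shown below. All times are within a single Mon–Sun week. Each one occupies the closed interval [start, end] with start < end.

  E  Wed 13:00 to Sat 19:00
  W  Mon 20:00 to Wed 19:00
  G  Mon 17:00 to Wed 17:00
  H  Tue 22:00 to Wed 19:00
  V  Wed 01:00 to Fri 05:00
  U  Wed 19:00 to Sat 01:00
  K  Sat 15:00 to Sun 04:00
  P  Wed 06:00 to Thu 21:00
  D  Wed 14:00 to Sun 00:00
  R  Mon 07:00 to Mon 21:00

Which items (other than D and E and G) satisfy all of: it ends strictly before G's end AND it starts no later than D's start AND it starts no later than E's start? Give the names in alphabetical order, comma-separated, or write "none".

Conditions: its end is strictly before G's end (X.end < Wed 17:00) AND its start is no later than D's start (X.start <= Wed 14:00) AND its start is no later than E's start (X.start <= Wed 13:00).
H: end Wed 19:00 < Wed 17:00? ✗; start Tue 22:00 <= Wed 14:00? ✓; start Tue 22:00 <= Wed 13:00? ✓ → no.
K: end Sun 04:00 < Wed 17:00? ✗; start Sat 15:00 <= Wed 14:00? ✗; start Sat 15:00 <= Wed 13:00? ✗ → no.
P: end Thu 21:00 < Wed 17:00? ✗; start Wed 06:00 <= Wed 14:00? ✓; start Wed 06:00 <= Wed 13:00? ✓ → no.
R: end Mon 21:00 < Wed 17:00? ✓; start Mon 07:00 <= Wed 14:00? ✓; start Mon 07:00 <= Wed 13:00? ✓ → yes.
U: end Sat 01:00 < Wed 17:00? ✗; start Wed 19:00 <= Wed 14:00? ✗; start Wed 19:00 <= Wed 13:00? ✗ → no.
V: end Fri 05:00 < Wed 17:00? ✗; start Wed 01:00 <= Wed 14:00? ✓; start Wed 01:00 <= Wed 13:00? ✓ → no.
W: end Wed 19:00 < Wed 17:00? ✗; start Mon 20:00 <= Wed 14:00? ✓; start Mon 20:00 <= Wed 13:00? ✓ → no.
Result: R.

R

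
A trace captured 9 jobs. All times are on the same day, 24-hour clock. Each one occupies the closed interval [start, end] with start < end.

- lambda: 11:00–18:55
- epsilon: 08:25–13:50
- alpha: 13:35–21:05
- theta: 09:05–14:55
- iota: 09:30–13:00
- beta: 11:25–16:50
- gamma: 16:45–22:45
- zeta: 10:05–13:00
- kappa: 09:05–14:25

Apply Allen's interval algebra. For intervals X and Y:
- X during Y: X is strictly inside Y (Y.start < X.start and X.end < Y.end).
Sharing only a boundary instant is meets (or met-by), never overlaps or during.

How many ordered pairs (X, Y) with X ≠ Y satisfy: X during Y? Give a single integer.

7

Checking all 72 ordered pairs for relation 'during'; matching pairs in alphabetical order:
(beta, lambda): beta during lambda ✓
(iota, epsilon): iota during epsilon ✓
(iota, kappa): iota during kappa ✓
(iota, theta): iota during theta ✓
(zeta, epsilon): zeta during epsilon ✓
(zeta, kappa): zeta during kappa ✓
(zeta, theta): zeta during theta ✓
Count: 7.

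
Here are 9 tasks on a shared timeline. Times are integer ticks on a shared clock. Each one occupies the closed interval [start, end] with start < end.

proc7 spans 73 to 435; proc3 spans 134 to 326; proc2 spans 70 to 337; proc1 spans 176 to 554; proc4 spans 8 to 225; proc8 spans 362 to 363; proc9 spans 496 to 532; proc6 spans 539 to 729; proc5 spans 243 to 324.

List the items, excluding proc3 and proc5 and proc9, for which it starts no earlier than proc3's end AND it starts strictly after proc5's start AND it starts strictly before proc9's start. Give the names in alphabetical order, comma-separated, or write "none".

Conditions: its start is no earlier than proc3's end (X.start >= 326) AND its start is strictly after proc5's start (X.start > 243) AND its start is strictly before proc9's start (X.start < 496).
proc1: start 176 >= 326? ✗; start 176 > 243? ✗; start 176 < 496? ✓ → no.
proc2: start 70 >= 326? ✗; start 70 > 243? ✗; start 70 < 496? ✓ → no.
proc4: start 8 >= 326? ✗; start 8 > 243? ✗; start 8 < 496? ✓ → no.
proc6: start 539 >= 326? ✓; start 539 > 243? ✓; start 539 < 496? ✗ → no.
proc7: start 73 >= 326? ✗; start 73 > 243? ✗; start 73 < 496? ✓ → no.
proc8: start 362 >= 326? ✓; start 362 > 243? ✓; start 362 < 496? ✓ → yes.
Result: proc8.

proc8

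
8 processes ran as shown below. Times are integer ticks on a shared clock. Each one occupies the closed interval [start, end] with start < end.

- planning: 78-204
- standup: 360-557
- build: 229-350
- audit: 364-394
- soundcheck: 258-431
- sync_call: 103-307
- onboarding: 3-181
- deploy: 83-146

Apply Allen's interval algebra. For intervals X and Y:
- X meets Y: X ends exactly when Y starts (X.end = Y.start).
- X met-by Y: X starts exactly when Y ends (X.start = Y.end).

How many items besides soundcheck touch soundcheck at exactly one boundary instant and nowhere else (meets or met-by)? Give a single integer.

0

Target soundcheck = [258, 431].
audit [364, 394] → during → no.
build [229, 350] → overlaps → no.
deploy [83, 146] → before → no.
onboarding [3, 181] → before → no.
planning [78, 204] → before → no.
standup [360, 557] → overlapped-by → no.
sync_call [103, 307] → overlaps → no.
Total: 0.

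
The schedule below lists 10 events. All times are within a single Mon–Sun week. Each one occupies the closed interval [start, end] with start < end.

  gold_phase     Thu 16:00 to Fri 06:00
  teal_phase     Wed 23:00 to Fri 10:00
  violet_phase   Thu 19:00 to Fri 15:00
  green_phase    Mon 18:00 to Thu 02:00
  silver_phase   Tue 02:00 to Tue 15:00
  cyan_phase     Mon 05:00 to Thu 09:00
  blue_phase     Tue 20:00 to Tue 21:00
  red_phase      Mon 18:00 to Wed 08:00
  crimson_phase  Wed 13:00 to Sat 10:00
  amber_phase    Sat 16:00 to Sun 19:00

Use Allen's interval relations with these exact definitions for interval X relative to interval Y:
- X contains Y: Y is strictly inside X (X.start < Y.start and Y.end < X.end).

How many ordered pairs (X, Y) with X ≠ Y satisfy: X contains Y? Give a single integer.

12

Checking all 90 ordered pairs for relation 'contains'; matching pairs in alphabetical order:
(crimson_phase, gold_phase): crimson_phase contains gold_phase ✓
(crimson_phase, teal_phase): crimson_phase contains teal_phase ✓
(crimson_phase, violet_phase): crimson_phase contains violet_phase ✓
(cyan_phase, blue_phase): cyan_phase contains blue_phase ✓
(cyan_phase, green_phase): cyan_phase contains green_phase ✓
(cyan_phase, red_phase): cyan_phase contains red_phase ✓
(cyan_phase, silver_phase): cyan_phase contains silver_phase ✓
(green_phase, blue_phase): green_phase contains blue_phase ✓
(green_phase, silver_phase): green_phase contains silver_phase ✓
(red_phase, blue_phase): red_phase contains blue_phase ✓
(red_phase, silver_phase): red_phase contains silver_phase ✓
(teal_phase, gold_phase): teal_phase contains gold_phase ✓
Count: 12.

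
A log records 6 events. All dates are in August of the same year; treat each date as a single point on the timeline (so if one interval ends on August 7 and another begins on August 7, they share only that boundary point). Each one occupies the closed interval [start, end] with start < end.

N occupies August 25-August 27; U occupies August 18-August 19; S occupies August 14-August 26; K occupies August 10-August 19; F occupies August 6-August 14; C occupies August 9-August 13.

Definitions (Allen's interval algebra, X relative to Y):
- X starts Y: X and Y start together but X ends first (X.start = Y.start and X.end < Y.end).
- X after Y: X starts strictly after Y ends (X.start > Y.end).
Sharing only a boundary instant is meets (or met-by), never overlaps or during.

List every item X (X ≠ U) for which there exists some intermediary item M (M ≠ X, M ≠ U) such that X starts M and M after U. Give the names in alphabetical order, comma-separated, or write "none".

none

Target U = [August 18, August 19].
Intermediaries M with M after U: N.
Via N — items with X starts N: none.
Union: none.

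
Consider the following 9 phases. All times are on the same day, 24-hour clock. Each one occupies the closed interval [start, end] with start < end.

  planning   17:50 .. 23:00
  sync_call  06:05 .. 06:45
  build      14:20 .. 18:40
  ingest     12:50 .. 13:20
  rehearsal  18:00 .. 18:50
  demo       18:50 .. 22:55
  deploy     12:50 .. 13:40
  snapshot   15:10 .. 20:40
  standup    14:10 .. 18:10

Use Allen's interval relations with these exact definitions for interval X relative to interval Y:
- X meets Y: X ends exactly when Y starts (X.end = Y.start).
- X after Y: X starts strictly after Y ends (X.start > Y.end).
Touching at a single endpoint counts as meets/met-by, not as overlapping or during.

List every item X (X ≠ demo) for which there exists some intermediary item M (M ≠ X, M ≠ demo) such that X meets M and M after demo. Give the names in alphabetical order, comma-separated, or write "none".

Target demo = [18:50, 22:55].
Intermediaries M with M after demo: none.
Union: none.

none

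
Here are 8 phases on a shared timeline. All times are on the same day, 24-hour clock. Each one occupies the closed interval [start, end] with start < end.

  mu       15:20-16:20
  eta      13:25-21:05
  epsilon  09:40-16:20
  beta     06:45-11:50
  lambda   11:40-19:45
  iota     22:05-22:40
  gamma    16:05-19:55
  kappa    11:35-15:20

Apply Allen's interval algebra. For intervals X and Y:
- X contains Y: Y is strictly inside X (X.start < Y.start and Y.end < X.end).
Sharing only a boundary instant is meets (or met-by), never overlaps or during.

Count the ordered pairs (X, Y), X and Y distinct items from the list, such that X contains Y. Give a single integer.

Checking all 56 ordered pairs for relation 'contains'; matching pairs in alphabetical order:
(epsilon, kappa): epsilon contains kappa ✓
(eta, gamma): eta contains gamma ✓
(eta, mu): eta contains mu ✓
(lambda, mu): lambda contains mu ✓
Count: 4.

4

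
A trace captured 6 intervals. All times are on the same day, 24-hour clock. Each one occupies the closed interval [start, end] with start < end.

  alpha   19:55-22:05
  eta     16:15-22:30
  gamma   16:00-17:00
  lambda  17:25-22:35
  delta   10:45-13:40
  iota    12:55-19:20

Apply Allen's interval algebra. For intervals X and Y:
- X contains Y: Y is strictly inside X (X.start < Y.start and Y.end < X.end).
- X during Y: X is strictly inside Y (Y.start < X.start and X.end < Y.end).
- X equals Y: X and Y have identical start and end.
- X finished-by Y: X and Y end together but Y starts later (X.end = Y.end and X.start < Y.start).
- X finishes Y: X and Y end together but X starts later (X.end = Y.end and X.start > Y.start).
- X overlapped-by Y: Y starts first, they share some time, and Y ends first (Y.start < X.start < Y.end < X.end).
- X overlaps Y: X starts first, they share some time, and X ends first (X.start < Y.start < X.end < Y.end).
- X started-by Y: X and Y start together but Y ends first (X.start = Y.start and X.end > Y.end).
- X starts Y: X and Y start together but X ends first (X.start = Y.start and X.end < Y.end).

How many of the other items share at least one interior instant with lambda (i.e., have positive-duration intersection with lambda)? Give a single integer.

3

Target lambda = [17:25, 22:35].
alpha [19:55, 22:05] → during → counts.
delta [10:45, 13:40] → before → no.
eta [16:15, 22:30] → overlaps → counts.
gamma [16:00, 17:00] → before → no.
iota [12:55, 19:20] → overlaps → counts.
Total: 3.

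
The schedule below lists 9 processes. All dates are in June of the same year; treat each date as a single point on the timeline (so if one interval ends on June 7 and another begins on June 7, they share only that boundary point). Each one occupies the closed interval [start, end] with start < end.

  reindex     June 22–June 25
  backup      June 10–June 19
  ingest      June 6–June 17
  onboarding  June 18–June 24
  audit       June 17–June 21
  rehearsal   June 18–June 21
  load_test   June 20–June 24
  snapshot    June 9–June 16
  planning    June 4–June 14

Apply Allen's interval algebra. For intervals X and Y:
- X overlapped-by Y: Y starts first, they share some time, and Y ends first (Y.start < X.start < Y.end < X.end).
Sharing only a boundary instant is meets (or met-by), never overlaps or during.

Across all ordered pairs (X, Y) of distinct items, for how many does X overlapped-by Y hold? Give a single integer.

Checking all 72 ordered pairs for relation 'overlapped-by'; matching pairs in alphabetical order:
(audit, backup): audit overlapped-by backup ✓
(backup, ingest): backup overlapped-by ingest ✓
(backup, planning): backup overlapped-by planning ✓
(backup, snapshot): backup overlapped-by snapshot ✓
(ingest, planning): ingest overlapped-by planning ✓
(load_test, audit): load_test overlapped-by audit ✓
(load_test, rehearsal): load_test overlapped-by rehearsal ✓
(onboarding, audit): onboarding overlapped-by audit ✓
(onboarding, backup): onboarding overlapped-by backup ✓
(rehearsal, backup): rehearsal overlapped-by backup ✓
(reindex, load_test): reindex overlapped-by load_test ✓
(reindex, onboarding): reindex overlapped-by onboarding ✓
(snapshot, planning): snapshot overlapped-by planning ✓
Count: 13.

13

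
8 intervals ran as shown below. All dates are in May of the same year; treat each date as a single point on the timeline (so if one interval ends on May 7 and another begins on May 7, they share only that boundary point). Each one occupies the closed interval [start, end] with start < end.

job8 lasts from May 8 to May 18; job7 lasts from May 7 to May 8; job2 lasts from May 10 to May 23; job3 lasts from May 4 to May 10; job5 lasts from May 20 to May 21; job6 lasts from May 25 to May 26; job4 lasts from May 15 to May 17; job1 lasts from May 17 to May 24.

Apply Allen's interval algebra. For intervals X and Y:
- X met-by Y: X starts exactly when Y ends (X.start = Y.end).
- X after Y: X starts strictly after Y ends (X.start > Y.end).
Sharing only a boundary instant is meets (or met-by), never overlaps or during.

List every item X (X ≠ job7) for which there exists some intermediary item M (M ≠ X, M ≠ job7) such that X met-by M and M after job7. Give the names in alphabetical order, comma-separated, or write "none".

Target job7 = [May 7, May 8].
Intermediaries M with M after job7: job1, job2, job4, job5, job6.
Via job1 — items with X met-by job1: none.
Via job2 — items with X met-by job2: none.
Via job4 — items with X met-by job4: job1.
Via job5 — items with X met-by job5: none.
Via job6 — items with X met-by job6: none.
Union: job1.

job1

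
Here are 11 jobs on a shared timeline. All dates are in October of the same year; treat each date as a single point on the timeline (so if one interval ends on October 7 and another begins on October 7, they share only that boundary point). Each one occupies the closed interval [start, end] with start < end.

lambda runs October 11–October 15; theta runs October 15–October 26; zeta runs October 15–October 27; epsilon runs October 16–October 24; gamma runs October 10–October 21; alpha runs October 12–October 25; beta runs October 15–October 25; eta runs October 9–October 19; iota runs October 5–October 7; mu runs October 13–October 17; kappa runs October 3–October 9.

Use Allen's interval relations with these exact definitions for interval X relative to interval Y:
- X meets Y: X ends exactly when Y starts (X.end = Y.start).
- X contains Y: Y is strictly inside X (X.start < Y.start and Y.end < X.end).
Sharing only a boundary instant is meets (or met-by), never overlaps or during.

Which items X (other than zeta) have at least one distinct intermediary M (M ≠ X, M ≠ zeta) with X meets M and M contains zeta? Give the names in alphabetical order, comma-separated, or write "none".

Target zeta = [October 15, October 27].
Intermediaries M with M contains zeta: none.
Union: none.

none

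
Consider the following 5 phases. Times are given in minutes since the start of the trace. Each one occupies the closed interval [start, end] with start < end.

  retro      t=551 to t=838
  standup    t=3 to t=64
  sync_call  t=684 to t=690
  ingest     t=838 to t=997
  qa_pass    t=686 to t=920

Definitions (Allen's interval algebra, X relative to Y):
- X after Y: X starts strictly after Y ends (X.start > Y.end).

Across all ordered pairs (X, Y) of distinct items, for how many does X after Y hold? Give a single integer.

Checking all 20 ordered pairs for relation 'after'; matching pairs in alphabetical order:
(ingest, standup): ingest after standup ✓
(ingest, sync_call): ingest after sync_call ✓
(qa_pass, standup): qa_pass after standup ✓
(retro, standup): retro after standup ✓
(sync_call, standup): sync_call after standup ✓
Count: 5.

5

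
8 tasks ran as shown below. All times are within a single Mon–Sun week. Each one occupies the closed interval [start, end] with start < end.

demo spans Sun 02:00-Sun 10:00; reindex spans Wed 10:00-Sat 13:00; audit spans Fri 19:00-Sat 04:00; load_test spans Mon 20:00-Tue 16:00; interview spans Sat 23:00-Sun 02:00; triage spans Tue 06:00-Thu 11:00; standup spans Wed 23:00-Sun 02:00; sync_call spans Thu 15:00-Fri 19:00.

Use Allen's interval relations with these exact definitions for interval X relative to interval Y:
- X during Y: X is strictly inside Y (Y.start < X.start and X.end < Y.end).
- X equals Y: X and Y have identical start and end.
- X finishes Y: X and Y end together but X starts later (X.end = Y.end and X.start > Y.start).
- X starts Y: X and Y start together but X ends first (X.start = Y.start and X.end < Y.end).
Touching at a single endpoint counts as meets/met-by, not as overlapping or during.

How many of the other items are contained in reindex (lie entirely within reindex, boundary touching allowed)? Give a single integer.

Target reindex = [Wed 10:00, Sat 13:00].
audit [Fri 19:00, Sat 04:00] → during → counts.
demo [Sun 02:00, Sun 10:00] → after → no.
interview [Sat 23:00, Sun 02:00] → after → no.
load_test [Mon 20:00, Tue 16:00] → before → no.
standup [Wed 23:00, Sun 02:00] → overlapped-by → no.
sync_call [Thu 15:00, Fri 19:00] → during → counts.
triage [Tue 06:00, Thu 11:00] → overlaps → no.
Total: 2.

2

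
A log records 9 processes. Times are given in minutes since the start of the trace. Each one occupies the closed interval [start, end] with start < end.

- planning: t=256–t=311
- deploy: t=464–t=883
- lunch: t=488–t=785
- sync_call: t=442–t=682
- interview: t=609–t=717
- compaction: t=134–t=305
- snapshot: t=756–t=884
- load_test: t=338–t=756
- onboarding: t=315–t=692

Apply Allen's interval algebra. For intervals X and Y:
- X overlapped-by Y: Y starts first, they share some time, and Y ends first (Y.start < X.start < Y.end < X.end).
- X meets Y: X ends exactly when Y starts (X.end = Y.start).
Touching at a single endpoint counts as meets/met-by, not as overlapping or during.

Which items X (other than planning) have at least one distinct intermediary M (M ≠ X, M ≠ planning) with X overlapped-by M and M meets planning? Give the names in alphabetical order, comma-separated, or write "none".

Target planning = [t=256, t=311].
Intermediaries M with M meets planning: none.
Union: none.

none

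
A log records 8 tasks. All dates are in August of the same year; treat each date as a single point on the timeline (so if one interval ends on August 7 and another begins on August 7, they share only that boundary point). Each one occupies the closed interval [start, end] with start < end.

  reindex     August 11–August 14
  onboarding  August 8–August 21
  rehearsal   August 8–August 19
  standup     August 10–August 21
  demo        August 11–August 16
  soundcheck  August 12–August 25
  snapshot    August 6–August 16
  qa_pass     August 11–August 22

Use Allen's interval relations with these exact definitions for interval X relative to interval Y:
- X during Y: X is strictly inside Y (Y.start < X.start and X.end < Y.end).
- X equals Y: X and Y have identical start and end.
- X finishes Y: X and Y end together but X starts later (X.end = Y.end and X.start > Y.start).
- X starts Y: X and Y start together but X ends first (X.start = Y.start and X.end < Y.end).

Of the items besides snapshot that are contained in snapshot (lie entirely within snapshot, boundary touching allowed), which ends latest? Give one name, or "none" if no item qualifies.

demo

Target snapshot = [August 6, August 16].
demo [August 11, August 16] → finishes → candidate.
onboarding [August 8, August 21] → overlapped-by → excluded.
qa_pass [August 11, August 22] → overlapped-by → excluded.
rehearsal [August 8, August 19] → overlapped-by → excluded.
reindex [August 11, August 14] → during → candidate.
soundcheck [August 12, August 25] → overlapped-by → excluded.
standup [August 10, August 21] → overlapped-by → excluded.
Among candidates, latest end is August 16 → demo.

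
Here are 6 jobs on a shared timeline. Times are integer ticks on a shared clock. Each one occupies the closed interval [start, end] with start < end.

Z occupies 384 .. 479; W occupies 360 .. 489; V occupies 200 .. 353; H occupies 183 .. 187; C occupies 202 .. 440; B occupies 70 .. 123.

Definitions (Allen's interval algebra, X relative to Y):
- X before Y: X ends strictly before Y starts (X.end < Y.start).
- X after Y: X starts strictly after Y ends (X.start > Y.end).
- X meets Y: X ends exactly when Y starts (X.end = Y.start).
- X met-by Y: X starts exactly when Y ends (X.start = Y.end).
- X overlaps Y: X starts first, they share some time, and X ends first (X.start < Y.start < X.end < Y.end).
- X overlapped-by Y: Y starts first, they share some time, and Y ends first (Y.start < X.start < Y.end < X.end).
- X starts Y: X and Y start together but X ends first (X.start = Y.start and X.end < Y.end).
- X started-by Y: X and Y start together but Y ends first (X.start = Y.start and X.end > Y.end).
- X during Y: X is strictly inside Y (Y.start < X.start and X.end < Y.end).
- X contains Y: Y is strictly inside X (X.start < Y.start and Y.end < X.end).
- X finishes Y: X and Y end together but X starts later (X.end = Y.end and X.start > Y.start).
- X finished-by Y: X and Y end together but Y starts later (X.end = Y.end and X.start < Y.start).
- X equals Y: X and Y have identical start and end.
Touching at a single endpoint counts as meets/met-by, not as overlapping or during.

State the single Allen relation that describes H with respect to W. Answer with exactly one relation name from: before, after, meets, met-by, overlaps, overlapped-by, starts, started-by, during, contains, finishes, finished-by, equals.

before

H = [183, 187]; W = [360, 489].
Compare endpoints: H.start < W.start, H.start < W.end, H.end < W.start, H.end < W.end.
That pattern is 'before'.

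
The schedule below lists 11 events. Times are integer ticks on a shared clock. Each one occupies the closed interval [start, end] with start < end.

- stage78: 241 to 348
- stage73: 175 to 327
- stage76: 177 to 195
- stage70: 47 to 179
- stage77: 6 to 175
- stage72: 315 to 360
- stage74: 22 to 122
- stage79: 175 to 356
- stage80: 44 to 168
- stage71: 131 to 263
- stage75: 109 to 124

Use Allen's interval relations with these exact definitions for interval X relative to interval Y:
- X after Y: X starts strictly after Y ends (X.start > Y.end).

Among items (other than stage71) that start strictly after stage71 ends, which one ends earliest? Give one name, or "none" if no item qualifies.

stage72

Target stage71 = [131, 263].
stage70 [47, 179] → overlaps → excluded.
stage72 [315, 360] → after → candidate.
stage73 [175, 327] → overlapped-by → excluded.
stage74 [22, 122] → before → excluded.
stage75 [109, 124] → before → excluded.
stage76 [177, 195] → during → excluded.
stage77 [6, 175] → overlaps → excluded.
stage78 [241, 348] → overlapped-by → excluded.
stage79 [175, 356] → overlapped-by → excluded.
stage80 [44, 168] → overlaps → excluded.
Among candidates, earliest end is 360 → stage72.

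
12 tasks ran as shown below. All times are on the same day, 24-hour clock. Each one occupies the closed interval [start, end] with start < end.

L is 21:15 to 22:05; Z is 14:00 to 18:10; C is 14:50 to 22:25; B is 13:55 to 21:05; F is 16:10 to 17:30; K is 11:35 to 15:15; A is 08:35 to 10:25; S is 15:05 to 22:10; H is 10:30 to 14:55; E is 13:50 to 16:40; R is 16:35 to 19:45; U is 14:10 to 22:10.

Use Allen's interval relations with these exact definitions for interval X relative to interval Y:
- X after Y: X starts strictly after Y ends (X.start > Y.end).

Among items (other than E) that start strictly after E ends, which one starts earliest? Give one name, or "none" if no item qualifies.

Target E = [13:50, 16:40].
A [08:35, 10:25] → before → excluded.
B [13:55, 21:05] → overlapped-by → excluded.
C [14:50, 22:25] → overlapped-by → excluded.
F [16:10, 17:30] → overlapped-by → excluded.
H [10:30, 14:55] → overlaps → excluded.
K [11:35, 15:15] → overlaps → excluded.
L [21:15, 22:05] → after → candidate.
R [16:35, 19:45] → overlapped-by → excluded.
S [15:05, 22:10] → overlapped-by → excluded.
U [14:10, 22:10] → overlapped-by → excluded.
Z [14:00, 18:10] → overlapped-by → excluded.
Among candidates, earliest start is 21:15 → L.

L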